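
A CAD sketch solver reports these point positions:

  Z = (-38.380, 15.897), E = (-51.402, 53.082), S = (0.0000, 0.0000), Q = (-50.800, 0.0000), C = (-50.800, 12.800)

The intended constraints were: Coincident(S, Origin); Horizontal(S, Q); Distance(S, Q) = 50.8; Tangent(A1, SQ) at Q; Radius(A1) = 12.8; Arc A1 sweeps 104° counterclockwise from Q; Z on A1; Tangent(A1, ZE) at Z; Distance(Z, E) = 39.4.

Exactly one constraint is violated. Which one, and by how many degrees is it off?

Tangent(A1, ZE) at Z — off by 5.30°.

S = (0.00, 0.00) ✓; S.y = 0.00, Q.y = 0.00 ✓; |SQ| = 50.80 ✓; ∠(CQ, QS) = 90.00° ✓; |CQ| = 12.80 ✓; bearing(C→Z) − bearing(C→Q) = 104.0° ✓; |CZ| = 12.80 ✓; ∠(CZ, ZE) = 84.70° ✗; |ZE| = 39.40 ✓.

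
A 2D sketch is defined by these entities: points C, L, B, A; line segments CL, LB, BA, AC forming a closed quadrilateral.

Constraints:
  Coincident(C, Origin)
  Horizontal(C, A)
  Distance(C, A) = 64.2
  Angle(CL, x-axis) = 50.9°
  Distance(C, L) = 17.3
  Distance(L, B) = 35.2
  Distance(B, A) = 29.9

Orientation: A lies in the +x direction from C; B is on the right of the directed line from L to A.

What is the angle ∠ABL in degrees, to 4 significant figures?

114.9°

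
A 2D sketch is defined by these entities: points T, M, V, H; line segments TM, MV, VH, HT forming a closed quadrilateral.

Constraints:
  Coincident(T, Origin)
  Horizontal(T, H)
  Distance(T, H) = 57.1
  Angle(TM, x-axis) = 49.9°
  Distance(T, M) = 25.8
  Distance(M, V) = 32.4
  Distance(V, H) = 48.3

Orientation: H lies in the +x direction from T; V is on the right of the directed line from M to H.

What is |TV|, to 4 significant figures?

15.87

T is at the origin; T and H share the same y with |TH| = 57.1 and H in +x, so H = (57.1, 0). TM runs at 49.9° with |TM| = 25.8, so M = (16.62, 19.73). V is determined by |MV| = 32.4 and |VH| = 48.3 together: it lies at the intersection of circle(M, 32.4) and circle(H, 48.3). With |MH| = 45.04, the foot of the radical line on MH is 8.272 from M and the perpendicular offset is √(32.4² − 8.272²) = 31.33. Taking the right-of-MH solution: V = (10.33, -12.05).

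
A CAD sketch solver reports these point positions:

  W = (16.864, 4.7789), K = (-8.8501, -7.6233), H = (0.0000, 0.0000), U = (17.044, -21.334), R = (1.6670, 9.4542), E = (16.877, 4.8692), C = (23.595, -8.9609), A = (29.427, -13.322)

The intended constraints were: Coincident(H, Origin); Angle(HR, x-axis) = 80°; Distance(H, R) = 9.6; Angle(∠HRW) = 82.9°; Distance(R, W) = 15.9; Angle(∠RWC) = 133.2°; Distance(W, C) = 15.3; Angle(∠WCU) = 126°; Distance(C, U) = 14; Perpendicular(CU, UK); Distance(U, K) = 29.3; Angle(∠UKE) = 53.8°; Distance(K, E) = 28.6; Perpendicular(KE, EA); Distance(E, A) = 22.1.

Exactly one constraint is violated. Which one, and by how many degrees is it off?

Perpendicular(KE, EA) — off by 8.70°.

H = (0.00, 0.00) ✓; HR at 80.00° ✓; |HR| = 9.600 ✓; ∠HRW = 82.90° ✓; |RW| = 15.90 ✓; ∠RWC = 133.2° ✓; |WC| = 15.30 ✓; ∠WCU = 126.0° ✓; |CU| = 14.00 ✓; ∠(CU, UK) = 90.00° ✓; |UK| = 29.30 ✓; ∠UKE = 53.80° ✓; |KE| = 28.60 ✓; ∠(KE, EA) = 81.30° ✗; |EA| = 22.10 ✓.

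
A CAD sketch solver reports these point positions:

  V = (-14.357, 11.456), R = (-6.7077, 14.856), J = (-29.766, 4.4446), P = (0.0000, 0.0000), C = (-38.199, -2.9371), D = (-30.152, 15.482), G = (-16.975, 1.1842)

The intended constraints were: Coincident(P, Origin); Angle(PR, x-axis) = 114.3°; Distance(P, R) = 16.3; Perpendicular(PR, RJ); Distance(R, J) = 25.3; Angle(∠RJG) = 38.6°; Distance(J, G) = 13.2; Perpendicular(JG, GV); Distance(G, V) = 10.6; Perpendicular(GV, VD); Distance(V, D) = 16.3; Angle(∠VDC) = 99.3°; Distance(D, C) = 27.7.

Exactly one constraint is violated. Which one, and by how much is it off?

Distance(D, C) = 27.7 — off by 7.60.

P = (0.00, 0.00) ✓; PR at 114.3° ✓; |PR| = 16.30 ✓; ∠(PR, RJ) = 90.00° ✓; |RJ| = 25.30 ✓; ∠RJG = 38.60° ✓; |JG| = 13.20 ✓; ∠(JG, GV) = 90.00° ✓; |GV| = 10.60 ✓; ∠(GV, VD) = 90.00° ✓; |VD| = 16.30 ✓; ∠VDC = 99.30° ✓; |DC| = 20.10 ✗.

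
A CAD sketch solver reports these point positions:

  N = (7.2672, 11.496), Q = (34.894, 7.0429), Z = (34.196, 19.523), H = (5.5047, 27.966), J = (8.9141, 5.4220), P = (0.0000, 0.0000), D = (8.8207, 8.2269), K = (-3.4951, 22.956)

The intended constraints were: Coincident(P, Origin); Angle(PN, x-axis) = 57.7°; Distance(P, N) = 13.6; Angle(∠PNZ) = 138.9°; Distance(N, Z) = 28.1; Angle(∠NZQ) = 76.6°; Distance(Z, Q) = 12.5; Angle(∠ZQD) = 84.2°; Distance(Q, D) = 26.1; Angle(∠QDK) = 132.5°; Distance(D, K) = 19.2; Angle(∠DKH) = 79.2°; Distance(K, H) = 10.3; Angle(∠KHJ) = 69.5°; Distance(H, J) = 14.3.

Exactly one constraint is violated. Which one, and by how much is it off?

Distance(H, J) = 14.3 — off by 8.50.

P = (0.00, 0.00) ✓; PN at 57.70° ✓; |PN| = 13.60 ✓; ∠PNZ = 138.9° ✓; |NZ| = 28.10 ✓; ∠NZQ = 76.60° ✓; |ZQ| = 12.50 ✓; ∠ZQD = 84.20° ✓; |QD| = 26.10 ✓; ∠QDK = 132.5° ✓; |DK| = 19.20 ✓; ∠DKH = 79.20° ✓; |KH| = 10.30 ✓; ∠KHJ = 69.50° ✓; |HJ| = 22.80 ✗.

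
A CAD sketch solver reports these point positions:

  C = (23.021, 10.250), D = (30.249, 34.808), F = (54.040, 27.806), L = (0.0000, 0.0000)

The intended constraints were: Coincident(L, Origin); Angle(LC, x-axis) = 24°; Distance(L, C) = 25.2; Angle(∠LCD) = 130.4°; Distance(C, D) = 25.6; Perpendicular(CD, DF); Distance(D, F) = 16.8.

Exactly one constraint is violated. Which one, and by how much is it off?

Distance(D, F) = 16.8 — off by 8.00.

L = (0.00, 0.00) ✓; LC at 24.00° ✓; |LC| = 25.20 ✓; ∠LCD = 130.4° ✓; |CD| = 25.60 ✓; ∠(CD, DF) = 90.00° ✓; |DF| = 24.80 ✗.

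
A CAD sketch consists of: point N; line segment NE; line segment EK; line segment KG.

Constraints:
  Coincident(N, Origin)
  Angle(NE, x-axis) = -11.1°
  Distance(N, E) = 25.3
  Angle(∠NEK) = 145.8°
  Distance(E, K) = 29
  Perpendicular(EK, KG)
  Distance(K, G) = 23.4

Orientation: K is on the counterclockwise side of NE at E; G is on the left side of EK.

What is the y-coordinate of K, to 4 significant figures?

6.507

N is at the origin; NE runs at -11.1° with length 25.3, so E = 25.3·(cos -11.1°, sin -11.1°) = (24.83, -4.871). ∠NEK = 145.8°, so EK runs at -11.1° + (180° − 145.8°) = 23.10° from the x-axis; with |EK| = 29.0, K = E + 29.0·(cos 23.10°, sin 23.10°) = (51.50, 6.507). So K.y = 6.507.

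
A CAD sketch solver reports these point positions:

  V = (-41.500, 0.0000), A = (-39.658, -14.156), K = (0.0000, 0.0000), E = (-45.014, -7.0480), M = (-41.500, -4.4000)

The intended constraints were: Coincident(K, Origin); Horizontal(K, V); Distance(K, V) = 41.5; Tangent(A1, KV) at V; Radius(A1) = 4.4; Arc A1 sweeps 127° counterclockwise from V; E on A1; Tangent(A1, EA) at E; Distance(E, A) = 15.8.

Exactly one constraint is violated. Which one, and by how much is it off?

Distance(E, A) = 15.8 — off by 6.90.

K = (0.00, 0.00) ✓; K.y = 0.00, V.y = 0.00 ✓; |KV| = 41.50 ✓; ∠(MV, VK) = 90.00° ✓; |MV| = 4.400 ✓; bearing(M→E) − bearing(M→V) = 127.0° ✓; |ME| = 4.400 ✓; ∠(ME, EA) = 90.00° ✓; |EA| = 8.900 ✗.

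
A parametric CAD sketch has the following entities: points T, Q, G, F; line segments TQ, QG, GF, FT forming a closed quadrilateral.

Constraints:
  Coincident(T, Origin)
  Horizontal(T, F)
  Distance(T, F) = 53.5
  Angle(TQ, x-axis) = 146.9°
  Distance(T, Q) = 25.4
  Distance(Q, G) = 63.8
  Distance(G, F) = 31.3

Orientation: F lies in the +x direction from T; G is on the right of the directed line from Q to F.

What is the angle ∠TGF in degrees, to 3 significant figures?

99.8°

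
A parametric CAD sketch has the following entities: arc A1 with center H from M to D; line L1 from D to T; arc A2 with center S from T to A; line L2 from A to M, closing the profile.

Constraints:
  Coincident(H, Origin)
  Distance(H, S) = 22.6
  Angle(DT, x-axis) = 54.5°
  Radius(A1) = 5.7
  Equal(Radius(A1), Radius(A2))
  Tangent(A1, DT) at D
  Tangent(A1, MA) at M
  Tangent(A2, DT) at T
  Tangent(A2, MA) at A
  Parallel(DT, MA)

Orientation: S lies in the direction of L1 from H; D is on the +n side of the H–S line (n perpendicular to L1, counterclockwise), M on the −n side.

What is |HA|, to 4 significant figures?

23.31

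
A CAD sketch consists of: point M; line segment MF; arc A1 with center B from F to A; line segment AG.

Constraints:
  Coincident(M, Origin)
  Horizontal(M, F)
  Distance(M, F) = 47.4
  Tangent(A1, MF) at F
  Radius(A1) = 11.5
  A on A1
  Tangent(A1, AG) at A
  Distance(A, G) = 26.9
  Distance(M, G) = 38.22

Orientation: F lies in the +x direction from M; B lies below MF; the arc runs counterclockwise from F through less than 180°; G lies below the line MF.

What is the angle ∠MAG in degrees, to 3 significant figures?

70.1°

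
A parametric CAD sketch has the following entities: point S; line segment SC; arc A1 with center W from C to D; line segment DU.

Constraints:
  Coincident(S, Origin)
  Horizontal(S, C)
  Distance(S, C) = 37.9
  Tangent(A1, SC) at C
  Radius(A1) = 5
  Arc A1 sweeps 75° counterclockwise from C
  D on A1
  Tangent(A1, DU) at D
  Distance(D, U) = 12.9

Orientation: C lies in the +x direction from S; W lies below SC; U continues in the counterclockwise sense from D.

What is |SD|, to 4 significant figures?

33.28

S is at the origin; SC is horizontal with |SC| = 37.9 and C on the +x side, so C = (37.90, 0.000). The tangent condition forces WC to be normal to SC, so W = C + (0, -5) = (37.90, -5.000). On A1, C sits at bearing 90° from W; a 75° counterclockwise sweep puts D at bearing 165°, so D = W + 5.0·(cos 165°, sin 165°) = (33.07, -3.706). Then |SD| = |D − S| = 33.28.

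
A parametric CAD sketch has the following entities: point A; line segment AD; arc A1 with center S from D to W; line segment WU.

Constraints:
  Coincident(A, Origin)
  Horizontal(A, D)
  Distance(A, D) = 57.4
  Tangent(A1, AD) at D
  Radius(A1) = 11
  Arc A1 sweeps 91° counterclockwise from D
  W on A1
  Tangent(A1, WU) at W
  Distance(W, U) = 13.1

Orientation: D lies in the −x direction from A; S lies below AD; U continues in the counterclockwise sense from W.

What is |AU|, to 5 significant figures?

72.368

A is at the origin; A and D share the same y with |AD| = 57.4 and D on the −x side, so D = (-57.400, 0.0000). Tangency of A1 to AD means the radius SD is perpendicular to AD, so S = D + (0, -11) = (-57.400, -11.000). On A1, D sits at bearing 90° from S; a 91° counterclockwise sweep puts W at bearing 181°, so W = S + 11.0·(cos 181°, sin 181°) = (-68.398, -11.192). The tangent condition forces SW to be normal to WU, so WU runs along (−sin 181°, cos 181°); with |WU| = 13.1, U = (-68.170, -24.290). Then |AU| = |U − A| = 72.368.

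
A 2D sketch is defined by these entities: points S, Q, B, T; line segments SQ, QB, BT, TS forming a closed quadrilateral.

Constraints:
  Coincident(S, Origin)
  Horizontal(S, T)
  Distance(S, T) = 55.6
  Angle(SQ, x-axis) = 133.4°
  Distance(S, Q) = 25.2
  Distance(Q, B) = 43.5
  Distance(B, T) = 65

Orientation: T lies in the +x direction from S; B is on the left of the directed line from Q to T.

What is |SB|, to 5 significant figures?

51.031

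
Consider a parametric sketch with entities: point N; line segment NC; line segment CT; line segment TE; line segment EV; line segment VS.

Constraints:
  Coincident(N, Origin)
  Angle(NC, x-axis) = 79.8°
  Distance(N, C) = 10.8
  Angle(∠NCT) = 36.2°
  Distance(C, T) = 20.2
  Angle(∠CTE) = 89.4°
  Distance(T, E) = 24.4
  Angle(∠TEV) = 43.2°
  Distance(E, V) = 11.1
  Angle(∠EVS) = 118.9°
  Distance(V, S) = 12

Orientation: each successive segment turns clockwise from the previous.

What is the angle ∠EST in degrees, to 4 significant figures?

130.0°

N is at the origin; NC runs at 79.8° with length 10.8, so C = (1.913, 10.63). ∠NCT = 36.2° gives CT at -64.00° from the x-axis; with |CT| = 20.2, T = (10.77, -7.526). ∠CTE = 89.4° gives TE at -154.6° from the x-axis; with |TE| = 24.4, E = (-11.27, -17.99). ∠TEV = 43.2° gives EV at 68.60° from the x-axis; with |EV| = 11.1, V = (-7.224, -7.658). ∠EVS = 118.9° gives VS at 7.500° from the x-axis; with |VS| = 12.0, S = (4.674, -6.091). Then cos ∠EST = SE·ST / (|SE||ST|), giving 130.0°.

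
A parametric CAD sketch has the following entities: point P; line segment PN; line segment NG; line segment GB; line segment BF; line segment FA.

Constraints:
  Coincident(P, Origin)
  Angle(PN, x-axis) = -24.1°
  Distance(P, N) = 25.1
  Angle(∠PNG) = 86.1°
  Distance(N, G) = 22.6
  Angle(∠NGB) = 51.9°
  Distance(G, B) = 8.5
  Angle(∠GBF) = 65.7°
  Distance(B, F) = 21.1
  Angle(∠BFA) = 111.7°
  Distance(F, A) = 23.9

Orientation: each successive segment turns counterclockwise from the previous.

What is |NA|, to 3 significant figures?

38.0

P is at the origin; PN runs at -24.1° with length 25.1, so N = (22.9, -10.2). ∠PNG = 86.1° gives NG at 69.8° from the x-axis; with |NG| = 22.6, G = (30.7, 11.0). ∠NGB = 51.9° gives GB at -162° from the x-axis; with |GB| = 8.5, B = (22.6, 8.35). ∠GBF = 65.7° gives BF at -47.8° from the x-axis; with |BF| = 21.1, F = (36.8, -7.28). ∠BFA = 111.7° gives FA at 20.5° from the x-axis; with |FA| = 23.9, A = (59.2, 1.09). Then |NA| = |A − N| = 38.0.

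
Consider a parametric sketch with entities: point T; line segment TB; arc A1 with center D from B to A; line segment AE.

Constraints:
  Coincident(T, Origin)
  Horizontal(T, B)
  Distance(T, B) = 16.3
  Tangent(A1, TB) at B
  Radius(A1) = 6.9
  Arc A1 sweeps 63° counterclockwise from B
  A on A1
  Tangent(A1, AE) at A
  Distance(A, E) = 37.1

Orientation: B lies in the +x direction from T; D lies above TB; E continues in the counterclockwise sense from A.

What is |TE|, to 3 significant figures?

53.8

T is at the origin; T and B share the same y with |TB| = 16.3 and B on the +x side, so B = (16.3, 0.00). Since A1 is tangent to TB there, DB ⟂ TB, so D = B + (0, 6.9) = (16.3, 6.90). On A1, B sits at bearing -90° from D; a 63° counterclockwise sweep puts A at bearing -27°, so A = D + 6.9·(cos -27°, sin -27°) = (22.4, 3.77). Since A1 is tangent to AE there, DA ⟂ AE, so AE runs along (−sin -27°, cos -27°); with |AE| = 37.1, E = (39.3, 36.8). Then |TE| = |E − T| = 53.8.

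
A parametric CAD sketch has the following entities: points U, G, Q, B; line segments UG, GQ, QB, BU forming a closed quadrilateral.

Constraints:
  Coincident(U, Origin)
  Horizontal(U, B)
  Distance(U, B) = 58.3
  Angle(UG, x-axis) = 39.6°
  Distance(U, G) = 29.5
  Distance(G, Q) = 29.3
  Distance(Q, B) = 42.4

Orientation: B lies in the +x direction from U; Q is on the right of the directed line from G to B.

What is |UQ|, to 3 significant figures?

19.8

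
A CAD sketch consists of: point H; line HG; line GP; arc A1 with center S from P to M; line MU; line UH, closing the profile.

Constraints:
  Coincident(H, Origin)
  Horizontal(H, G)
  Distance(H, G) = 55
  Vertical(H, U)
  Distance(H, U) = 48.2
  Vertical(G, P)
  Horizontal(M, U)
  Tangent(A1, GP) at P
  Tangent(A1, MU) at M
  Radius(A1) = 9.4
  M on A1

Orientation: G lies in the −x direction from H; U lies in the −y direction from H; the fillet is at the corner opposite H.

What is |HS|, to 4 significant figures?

59.87

H is at the origin; HG is horizontal with |HG| = 55.0 and G on the −x side, so G = (-55.00, 0.000). HU is vertical with |HU| = 48.2 and U on the −y side, so U = (0.000, -48.20). The virtual corner opposite H is at (-55.00, -48.20). Since A1 is tangent to GP there, SP ⟂ GP and since A1 is tangent to MU there, SM ⟂ MU, with radius 9.4, so the center S sits 9.4 in from both sides at S = (-45.60, -38.80). Then |HS| = |S − H| = 59.87.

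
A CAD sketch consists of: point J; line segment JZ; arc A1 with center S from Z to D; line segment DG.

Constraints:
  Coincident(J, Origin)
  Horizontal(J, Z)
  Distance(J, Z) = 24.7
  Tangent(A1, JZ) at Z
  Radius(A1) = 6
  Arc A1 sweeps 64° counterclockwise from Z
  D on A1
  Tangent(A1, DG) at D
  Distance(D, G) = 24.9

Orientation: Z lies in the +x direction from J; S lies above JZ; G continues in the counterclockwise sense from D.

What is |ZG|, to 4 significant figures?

30.48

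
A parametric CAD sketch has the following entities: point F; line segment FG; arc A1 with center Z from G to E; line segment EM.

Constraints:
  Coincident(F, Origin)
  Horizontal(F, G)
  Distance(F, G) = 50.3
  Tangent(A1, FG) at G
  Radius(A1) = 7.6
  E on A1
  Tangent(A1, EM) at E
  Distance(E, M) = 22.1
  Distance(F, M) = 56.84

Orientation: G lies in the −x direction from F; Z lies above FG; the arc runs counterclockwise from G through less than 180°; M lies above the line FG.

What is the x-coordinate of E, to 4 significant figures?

-42.89

Checks: |ZE| = 7.600 ✓; ∠(ZE, EM) = 90.00° ✓; |EM| = 22.10 ✓; |FM| = 56.84 ✓.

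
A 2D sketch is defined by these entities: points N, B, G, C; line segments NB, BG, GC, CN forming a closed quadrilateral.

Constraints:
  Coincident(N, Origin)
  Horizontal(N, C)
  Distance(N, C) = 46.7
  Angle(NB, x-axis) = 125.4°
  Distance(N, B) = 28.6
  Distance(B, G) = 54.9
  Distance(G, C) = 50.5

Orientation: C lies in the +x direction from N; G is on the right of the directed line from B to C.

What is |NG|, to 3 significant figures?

27.8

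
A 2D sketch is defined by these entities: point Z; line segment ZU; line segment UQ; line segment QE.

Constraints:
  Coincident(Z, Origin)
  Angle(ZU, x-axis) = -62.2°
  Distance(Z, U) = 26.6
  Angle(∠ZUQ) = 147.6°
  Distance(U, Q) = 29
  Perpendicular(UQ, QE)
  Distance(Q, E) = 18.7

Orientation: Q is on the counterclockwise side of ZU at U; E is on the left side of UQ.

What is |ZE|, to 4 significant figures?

51.65

∠ZUQ = 147.6°, so UQ runs at -62.2° + (180° − 147.6°) = -29.80° from the x-axis; with |UQ| = 29.0, Q = U + 29.0·(cos -29.80°, sin -29.80°) = (37.57, -37.94). The perpendicularity gives QE at right angles to UQ; with |QE| = 18.7 on the left of UQ, E = Q + 18.7·(0.4970, 0.8678) = (46.86, -21.71). Then |ZE| = |E − Z| = 51.65.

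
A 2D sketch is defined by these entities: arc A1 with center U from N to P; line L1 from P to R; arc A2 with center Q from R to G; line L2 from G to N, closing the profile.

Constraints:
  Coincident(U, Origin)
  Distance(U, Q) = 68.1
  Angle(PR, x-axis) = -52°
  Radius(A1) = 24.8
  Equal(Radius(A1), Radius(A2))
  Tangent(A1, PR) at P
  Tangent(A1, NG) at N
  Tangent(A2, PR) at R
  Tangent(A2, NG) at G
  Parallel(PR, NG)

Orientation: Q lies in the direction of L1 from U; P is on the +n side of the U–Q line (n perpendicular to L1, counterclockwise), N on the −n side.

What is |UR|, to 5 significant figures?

72.475

Tangency of A1 to both parallel lines with radius 24.8 puts P and N at U ± 24.8·n: P = (19.543, 15.268), N = (-19.543, -15.268). Equal radii place R and G the same way about Q: R = Q + 24.8·n = (61.469, -38.395), G = Q − 24.8·n = (22.384, -68.932). Then |UR| = |R − U| = 72.475.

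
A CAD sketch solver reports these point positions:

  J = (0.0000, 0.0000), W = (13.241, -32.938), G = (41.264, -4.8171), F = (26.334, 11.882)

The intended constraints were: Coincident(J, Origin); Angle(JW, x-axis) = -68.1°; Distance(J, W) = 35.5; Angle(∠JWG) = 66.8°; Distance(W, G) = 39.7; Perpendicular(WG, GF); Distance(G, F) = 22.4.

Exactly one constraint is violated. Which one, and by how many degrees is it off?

Perpendicular(WG, GF) — off by 3.30°.

J = (0.00, 0.00) ✓; JW at -68.10° ✓; |JW| = 35.50 ✓; ∠JWG = 66.80° ✓; |WG| = 39.70 ✓; ∠(WG, GF) = 86.70° ✗; |GF| = 22.40 ✓.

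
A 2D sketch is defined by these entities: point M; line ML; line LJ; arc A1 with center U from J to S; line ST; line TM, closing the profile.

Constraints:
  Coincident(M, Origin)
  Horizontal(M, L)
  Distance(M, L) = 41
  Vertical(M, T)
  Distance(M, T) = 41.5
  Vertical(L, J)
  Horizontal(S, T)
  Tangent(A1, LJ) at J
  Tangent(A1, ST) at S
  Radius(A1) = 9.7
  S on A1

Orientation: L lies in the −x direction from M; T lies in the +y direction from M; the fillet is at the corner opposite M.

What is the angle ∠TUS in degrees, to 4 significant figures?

72.78°

M is at the origin; M and L share the same y with |ML| = 41.0 and L on the −x side, so L = (-41.00, 0.000). MT is vertical with |MT| = 41.5 and T on the +y side, so T = (0.000, 41.50). The virtual corner opposite M is at (-41.00, 41.50). The tangent condition forces UJ to be normal to LJ and A1 meets ST tangentially, so US is at right angles to ST, with radius 9.7, so the center U sits 9.7 in from both sides at U = (-31.30, 31.80). That places the tangent points at J = (-41.00, 31.80) on LJ and S = (-31.30, 41.50) on ST. Then cos ∠TUS = UT·US / (|UT||US|), giving 72.78°.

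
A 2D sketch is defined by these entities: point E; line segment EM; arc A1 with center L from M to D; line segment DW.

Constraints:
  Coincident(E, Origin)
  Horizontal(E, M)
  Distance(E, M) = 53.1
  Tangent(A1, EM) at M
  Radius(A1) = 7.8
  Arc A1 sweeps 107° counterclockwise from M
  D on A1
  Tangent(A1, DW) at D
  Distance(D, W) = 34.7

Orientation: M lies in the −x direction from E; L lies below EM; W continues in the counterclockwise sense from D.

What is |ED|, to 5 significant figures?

61.392

E is at the origin; E and M share the same y with |EM| = 53.1 and M on the −x side, so M = (-53.100, 0.0000). Since A1 is tangent to EM there, LM ⟂ EM, so L = M + (0, -7.8) = (-53.100, -7.8000). On A1, M sits at bearing 90° from L; a 107° counterclockwise sweep puts D at bearing 197°, so D = L + 7.8·(cos 197°, sin 197°) = (-60.559, -10.080). Then |ED| = |D − E| = 61.392.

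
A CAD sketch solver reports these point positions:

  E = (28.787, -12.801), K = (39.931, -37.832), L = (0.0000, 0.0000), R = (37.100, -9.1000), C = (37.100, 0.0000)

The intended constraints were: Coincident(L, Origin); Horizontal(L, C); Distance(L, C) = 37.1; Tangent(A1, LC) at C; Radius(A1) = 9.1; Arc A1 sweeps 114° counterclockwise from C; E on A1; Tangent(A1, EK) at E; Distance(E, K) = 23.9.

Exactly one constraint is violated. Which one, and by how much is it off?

Distance(E, K) = 23.9 — off by 3.50.

L = (0.00, 0.00) ✓; L.y = 0.00, C.y = 0.00 ✓; |LC| = 37.10 ✓; ∠(RC, CL) = 90.00° ✓; |RC| = 9.100 ✓; bearing(R→E) − bearing(R→C) = 114.0° ✓; |RE| = 9.100 ✓; ∠(RE, EK) = 90.00° ✓; |EK| = 27.40 ✗.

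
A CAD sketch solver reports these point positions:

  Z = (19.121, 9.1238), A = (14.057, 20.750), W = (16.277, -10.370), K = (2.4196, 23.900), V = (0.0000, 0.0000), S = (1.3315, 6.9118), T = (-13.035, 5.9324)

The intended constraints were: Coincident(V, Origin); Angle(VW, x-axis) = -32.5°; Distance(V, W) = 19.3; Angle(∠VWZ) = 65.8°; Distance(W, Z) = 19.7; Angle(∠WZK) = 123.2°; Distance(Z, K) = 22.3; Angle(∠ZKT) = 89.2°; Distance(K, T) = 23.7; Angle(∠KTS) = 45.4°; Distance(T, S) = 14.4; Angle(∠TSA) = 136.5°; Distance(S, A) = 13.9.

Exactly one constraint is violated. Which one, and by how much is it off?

Distance(S, A) = 13.9 — off by 4.90.

V = (0.00, 0.00) ✓; VW at -32.50° ✓; |VW| = 19.30 ✓; ∠VWZ = 65.80° ✓; |WZ| = 19.70 ✓; ∠WZK = 123.2° ✓; |ZK| = 22.30 ✓; ∠ZKT = 89.20° ✓; |KT| = 23.70 ✓; ∠KTS = 45.40° ✓; |TS| = 14.40 ✓; ∠TSA = 136.5° ✓; |SA| = 18.80 ✗.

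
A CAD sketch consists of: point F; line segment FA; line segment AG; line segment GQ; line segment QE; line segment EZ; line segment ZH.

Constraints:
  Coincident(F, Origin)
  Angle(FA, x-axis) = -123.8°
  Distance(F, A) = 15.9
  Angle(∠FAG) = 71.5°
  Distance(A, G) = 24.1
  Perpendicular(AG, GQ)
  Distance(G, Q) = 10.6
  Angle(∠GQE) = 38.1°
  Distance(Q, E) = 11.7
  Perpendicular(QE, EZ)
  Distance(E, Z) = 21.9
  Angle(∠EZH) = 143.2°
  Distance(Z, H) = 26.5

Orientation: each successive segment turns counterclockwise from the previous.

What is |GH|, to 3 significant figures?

38.7

F is at the origin; FA runs at -123.8° with length 15.9, so A = (-8.85, -13.2). ∠FAG = 71.5° gives AG at -15.3° from the x-axis; with |AG| = 24.1, G = (14.4, -19.6). The perpendicularity gives GQ at right angles to AG, so GQ runs at 74.7°; with |GQ| = 10.6, Q = (17.2, -9.35). ∠GQE = 38.1° gives QE at -143° from the x-axis; with |QE| = 11.7, E = (7.80, -16.3). QE ⟂ EZ, so EZ runs at -53.4°; with |EZ| = 21.9, Z = (20.9, -33.9). ∠EZH = 143.2° gives ZH at -16.6° from the x-axis; with |ZH| = 26.5, H = (46.3, -41.5). Then |GH| = |H − G| = 38.7.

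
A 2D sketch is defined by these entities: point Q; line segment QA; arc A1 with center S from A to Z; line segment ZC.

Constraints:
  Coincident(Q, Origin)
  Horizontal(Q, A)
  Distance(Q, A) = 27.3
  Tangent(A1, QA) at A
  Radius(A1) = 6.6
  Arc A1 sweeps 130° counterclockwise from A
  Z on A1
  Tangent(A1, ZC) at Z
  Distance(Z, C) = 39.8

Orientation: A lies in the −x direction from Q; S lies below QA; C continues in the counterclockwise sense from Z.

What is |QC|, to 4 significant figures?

41.88

Q is at the origin; Q and A share the same y with |QA| = 27.3 and A on the −x side, so A = (-27.30, 0.000). Tangency of A1 to QA means the radius SA is perpendicular to QA, so S = A + (0, -6.6) = (-27.30, -6.600). On A1, A sits at bearing 90° from S; a 130° counterclockwise sweep puts Z at bearing 220°, so Z = S + 6.6·(cos 220°, sin 220°) = (-32.36, -10.84). Since A1 is tangent to ZC there, SZ ⟂ ZC, so ZC runs along (−sin 220°, cos 220°); with |ZC| = 39.8, C = (-6.773, -41.33). Then |QC| = |C − Q| = 41.88.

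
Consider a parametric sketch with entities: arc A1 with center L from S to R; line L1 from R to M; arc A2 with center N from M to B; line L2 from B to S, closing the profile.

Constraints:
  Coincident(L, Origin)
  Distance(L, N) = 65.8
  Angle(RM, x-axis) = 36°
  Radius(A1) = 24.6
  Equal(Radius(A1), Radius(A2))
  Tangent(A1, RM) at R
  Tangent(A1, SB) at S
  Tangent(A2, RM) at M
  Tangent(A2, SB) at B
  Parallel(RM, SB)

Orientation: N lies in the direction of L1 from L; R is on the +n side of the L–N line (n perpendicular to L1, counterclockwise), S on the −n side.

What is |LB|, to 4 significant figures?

70.25

Tangency of A1 to both parallel lines with radius 24.6 puts R and S at L ± 24.6·n: R = (-14.46, 19.90), S = (14.46, -19.90). Equal radii place M and B the same way about N: M = N + 24.6·n = (38.77, 58.58), B = N − 24.6·n = (67.69, 18.77). Then |LB| = |B − L| = 70.25.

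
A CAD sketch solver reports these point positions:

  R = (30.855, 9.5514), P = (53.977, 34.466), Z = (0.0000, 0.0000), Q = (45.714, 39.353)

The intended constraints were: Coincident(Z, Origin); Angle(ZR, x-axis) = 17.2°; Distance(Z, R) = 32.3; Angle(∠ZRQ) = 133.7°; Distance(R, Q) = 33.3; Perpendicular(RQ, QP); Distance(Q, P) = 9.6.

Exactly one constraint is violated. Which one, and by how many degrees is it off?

Perpendicular(RQ, QP) — off by 4.10°.

Z = (0.00, 0.00) ✓; ZR at 17.20° ✓; |ZR| = 32.30 ✓; ∠ZRQ = 133.7° ✓; |RQ| = 33.30 ✓; ∠(RQ, QP) = 94.10° ✗; |QP| = 9.600 ✓.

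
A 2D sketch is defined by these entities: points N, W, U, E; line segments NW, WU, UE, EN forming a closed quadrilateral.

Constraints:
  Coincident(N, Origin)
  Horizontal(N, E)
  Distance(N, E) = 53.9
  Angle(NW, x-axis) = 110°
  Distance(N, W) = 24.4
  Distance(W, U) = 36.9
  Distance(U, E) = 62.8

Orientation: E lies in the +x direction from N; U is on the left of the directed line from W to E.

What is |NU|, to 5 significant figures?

52.932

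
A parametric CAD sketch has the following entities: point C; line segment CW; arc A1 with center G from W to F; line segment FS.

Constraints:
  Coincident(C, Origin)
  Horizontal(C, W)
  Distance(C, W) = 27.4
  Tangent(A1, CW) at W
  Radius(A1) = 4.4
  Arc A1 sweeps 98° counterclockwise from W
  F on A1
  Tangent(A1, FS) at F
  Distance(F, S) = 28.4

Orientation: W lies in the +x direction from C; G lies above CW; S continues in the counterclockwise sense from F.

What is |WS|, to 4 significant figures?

33.14

C is at the origin; CW is horizontal with |CW| = 27.4 and W on the +x side, so W = (27.40, 0.000). A1 meets CW tangentially, so GW is at right angles to CW, so G = W + (0, 4.4) = (27.40, 4.400). On A1, W sits at bearing -90° from G; a 98° counterclockwise sweep puts F at bearing 8°, so F = G + 4.4·(cos 8°, sin 8°) = (31.76, 5.012). Since A1 is tangent to FS there, GF ⟂ FS, so FS runs along (−sin 8°, cos 8°); with |FS| = 28.4, S = (27.80, 33.14). Then |WS| = |S − W| = 33.14.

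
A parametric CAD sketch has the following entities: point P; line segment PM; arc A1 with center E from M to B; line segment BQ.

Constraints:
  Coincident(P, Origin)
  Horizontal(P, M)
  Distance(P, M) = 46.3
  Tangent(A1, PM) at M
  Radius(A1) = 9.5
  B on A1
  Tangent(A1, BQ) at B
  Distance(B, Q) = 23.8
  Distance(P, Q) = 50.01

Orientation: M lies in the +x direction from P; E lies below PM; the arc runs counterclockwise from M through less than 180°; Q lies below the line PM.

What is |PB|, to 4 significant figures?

38.05

Checks: |EB| = 9.500 ✓; ∠(EB, BQ) = 90.00° ✓; |BQ| = 23.80 ✓; |PQ| = 50.01 ✓.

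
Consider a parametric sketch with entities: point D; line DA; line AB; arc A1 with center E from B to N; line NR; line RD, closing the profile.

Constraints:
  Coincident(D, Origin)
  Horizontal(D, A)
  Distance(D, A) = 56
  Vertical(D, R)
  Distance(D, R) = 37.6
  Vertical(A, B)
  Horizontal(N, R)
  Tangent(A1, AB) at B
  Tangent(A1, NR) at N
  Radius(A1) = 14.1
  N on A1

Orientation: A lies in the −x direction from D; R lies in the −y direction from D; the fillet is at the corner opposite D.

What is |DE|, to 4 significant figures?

48.04

D and R share the same x with |DR| = 37.6 and R on the −y side, so R = (0.000, -37.60). The virtual corner opposite D is at (-56.00, -37.60). A1 meets AB tangentially, so EB is at right angles to AB and the tangent condition forces EN to be normal to NR, with radius 14.1, so the center E sits 14.1 in from both sides at E = (-41.90, -23.50). Then |DE| = |E − D| = 48.04.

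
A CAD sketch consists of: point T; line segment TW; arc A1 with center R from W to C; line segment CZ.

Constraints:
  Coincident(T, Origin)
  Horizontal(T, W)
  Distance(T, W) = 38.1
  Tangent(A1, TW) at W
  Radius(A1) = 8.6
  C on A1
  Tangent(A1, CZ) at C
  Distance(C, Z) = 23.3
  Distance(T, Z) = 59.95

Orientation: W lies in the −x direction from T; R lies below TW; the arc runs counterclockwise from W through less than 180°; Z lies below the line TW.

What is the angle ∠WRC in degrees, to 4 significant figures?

74.55°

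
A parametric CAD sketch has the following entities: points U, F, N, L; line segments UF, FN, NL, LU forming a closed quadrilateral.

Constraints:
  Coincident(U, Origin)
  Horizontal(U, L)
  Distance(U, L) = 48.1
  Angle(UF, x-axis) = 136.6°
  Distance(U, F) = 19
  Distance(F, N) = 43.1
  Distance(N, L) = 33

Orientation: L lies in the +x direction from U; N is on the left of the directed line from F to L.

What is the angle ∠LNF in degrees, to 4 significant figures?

111.8°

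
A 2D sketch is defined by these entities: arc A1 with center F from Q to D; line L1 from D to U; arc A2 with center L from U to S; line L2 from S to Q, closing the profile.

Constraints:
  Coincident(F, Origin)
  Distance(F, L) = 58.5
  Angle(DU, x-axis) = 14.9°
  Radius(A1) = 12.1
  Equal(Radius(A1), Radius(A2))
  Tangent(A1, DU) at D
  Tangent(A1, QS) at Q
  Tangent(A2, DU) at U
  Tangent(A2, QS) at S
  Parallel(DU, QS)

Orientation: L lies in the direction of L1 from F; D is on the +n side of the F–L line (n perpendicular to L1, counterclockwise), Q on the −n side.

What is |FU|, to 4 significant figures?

59.74

The slot axis is L1's direction at 14.9°, so u = (cos 14.9°, sin 14.9°) = (0.9664, 0.2571) and n = (−sin 14.9°, cos 14.9°) = (-0.2571, 0.9664). F is at the origin and L lies 58.5 along u from F, so L = 58.5·u = (56.53, 15.04). Tangency of A1 to both parallel lines with radius 12.1 puts D and Q at F ± 12.1·n: D = (-3.111, 11.69), Q = (3.111, -11.69). Equal radii place U and S the same way about L: U = L + 12.1·n = (53.42, 26.74), S = L − 12.1·n = (59.64, 3.349). Then |FU| = |U − F| = 59.74.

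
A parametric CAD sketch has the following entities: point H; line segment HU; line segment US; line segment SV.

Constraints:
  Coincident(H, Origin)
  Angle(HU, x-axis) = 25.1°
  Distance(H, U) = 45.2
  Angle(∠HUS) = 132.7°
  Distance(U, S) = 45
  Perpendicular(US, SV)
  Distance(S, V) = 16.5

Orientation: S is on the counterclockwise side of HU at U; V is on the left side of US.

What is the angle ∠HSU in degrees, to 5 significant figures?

23.706°

H is at the origin; HU runs at 25.1° with length 45.2, so U = 45.2·(cos 25.1°, sin 25.1°) = (40.932, 19.174). ∠HUS = 132.7°, so US runs at 25.1° + (180° − 132.7°) = 72.400° from the x-axis; with |US| = 45.0, S = U + 45.0·(cos 72.400°, sin 72.400°) = (54.538, 62.067). Then cos ∠HSU = SH·SU / (|SH||SU|), giving 23.706°.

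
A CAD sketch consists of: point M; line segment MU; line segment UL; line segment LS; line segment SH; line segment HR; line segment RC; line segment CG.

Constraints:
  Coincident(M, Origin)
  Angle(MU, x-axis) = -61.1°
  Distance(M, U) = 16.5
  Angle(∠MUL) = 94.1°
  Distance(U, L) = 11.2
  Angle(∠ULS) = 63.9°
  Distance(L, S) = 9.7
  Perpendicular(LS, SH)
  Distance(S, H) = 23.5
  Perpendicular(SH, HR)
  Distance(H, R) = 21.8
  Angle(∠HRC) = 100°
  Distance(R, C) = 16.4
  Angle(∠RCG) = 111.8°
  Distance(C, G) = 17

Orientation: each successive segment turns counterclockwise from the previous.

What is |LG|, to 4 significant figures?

1.685

∠HRC = 100.0° gives RC at 40.90° from the x-axis; with |RC| = 16.4, C = (25.11, -24.88). ∠RCG = 111.8° gives CG at 109.1° from the x-axis; with |CG| = 17.0, G = (19.54, -8.814). Then |LG| = |G − L| = 1.685.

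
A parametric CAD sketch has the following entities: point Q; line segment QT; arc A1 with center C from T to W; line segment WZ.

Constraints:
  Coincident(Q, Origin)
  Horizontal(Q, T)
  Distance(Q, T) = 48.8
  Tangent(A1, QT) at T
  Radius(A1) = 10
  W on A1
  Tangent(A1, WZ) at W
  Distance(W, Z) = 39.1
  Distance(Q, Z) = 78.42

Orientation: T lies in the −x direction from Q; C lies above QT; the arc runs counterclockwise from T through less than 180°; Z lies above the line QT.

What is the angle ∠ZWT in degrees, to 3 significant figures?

118°

Q is at the origin; Q and T share the same y with |QT| = 48.8 and T on the −x side, so T = (-48.8, 0.00). A1 meets QT tangentially, so CT is at right angles to QT, so C = T + (0, 10) = (-48.8, 10.0). Since CW ⟂ WZ (tangency), |CZ| = √(10.0² + 39.1²) = 40.4 regardless of where W sits on A1. So Z lies on both circle(Q, 78.42) and circle(C, 40.4); the above-QT intersection is Z = (-61.9, 48.2). W is the foot of the tangent from Z: W = (-40.4, 15.5).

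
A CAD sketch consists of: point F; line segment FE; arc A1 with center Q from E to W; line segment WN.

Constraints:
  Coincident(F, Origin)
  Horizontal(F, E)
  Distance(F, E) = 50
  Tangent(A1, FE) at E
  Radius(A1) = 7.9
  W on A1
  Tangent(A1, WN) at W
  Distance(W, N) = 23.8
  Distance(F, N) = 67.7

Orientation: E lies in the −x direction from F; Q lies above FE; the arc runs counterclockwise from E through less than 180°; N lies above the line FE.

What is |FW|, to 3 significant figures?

46.1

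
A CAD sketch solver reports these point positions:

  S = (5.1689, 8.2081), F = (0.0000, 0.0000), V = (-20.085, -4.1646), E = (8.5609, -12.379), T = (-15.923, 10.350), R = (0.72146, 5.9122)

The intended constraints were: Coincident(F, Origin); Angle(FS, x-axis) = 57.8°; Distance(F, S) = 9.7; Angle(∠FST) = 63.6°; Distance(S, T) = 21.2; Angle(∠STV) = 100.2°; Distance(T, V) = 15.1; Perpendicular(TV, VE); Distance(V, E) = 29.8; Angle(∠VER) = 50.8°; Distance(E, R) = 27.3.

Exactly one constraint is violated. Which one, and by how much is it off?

Distance(E, R) = 27.3 — off by 7.40.

F = (0.00, 0.00) ✓; FS at 57.80° ✓; |FS| = 9.700 ✓; ∠FST = 63.60° ✓; |ST| = 21.20 ✓; ∠STV = 100.2° ✓; |TV| = 15.10 ✓; ∠(TV, VE) = 90.00° ✓; |VE| = 29.80 ✓; ∠VER = 50.80° ✓; |ER| = 19.90 ✗.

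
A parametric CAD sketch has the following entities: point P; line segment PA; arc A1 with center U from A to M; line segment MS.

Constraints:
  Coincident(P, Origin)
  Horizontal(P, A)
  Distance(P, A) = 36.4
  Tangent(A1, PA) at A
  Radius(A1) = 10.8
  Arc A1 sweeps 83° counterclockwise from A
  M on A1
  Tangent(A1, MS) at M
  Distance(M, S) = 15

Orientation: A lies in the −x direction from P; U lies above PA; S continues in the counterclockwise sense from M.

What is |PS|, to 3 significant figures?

34.1

On A1, A sits at bearing -90° from U; an 83° counterclockwise sweep puts M at bearing -7°, so M = U + 10.8·(cos -7°, sin -7°) = (-25.7, 9.48). A1 meets MS tangentially, so UM is at right angles to MS, so MS runs along (−sin -7°, cos -7°); with |MS| = 15.0, S = (-23.9, 24.4). Then |PS| = |S − P| = 34.1.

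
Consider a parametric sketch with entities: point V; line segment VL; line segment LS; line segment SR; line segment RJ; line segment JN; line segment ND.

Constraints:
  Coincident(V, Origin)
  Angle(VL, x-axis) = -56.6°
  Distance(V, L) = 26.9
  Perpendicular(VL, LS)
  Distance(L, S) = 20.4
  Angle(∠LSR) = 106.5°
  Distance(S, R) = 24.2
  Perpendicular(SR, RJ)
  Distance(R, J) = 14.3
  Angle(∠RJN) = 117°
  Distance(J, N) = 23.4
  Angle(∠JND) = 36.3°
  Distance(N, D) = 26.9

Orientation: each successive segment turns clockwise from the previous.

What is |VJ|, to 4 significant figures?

13.57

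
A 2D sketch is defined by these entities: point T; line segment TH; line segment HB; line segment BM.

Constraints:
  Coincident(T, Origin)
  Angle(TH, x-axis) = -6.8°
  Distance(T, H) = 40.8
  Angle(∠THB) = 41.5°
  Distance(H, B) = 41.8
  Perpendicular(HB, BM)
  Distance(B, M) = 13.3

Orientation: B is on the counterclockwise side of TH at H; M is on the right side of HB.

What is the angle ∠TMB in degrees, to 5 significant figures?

15.575°

∠THB = 41.5°, so HB runs at -6.8° + (180° − 41.5°) = 131.70° from the x-axis; with |HB| = 41.8, B = H + 41.8·(cos 131.70°, sin 131.70°) = (12.706, 26.379). The perpendicularity gives BM at right angles to HB; with |BM| = 13.3 on the right of HB, M = B + 13.3·(0.74664, 0.66523) = (22.637, 35.226). Then cos ∠TMB = MT·MB / (|MT||MB|), giving 15.575°.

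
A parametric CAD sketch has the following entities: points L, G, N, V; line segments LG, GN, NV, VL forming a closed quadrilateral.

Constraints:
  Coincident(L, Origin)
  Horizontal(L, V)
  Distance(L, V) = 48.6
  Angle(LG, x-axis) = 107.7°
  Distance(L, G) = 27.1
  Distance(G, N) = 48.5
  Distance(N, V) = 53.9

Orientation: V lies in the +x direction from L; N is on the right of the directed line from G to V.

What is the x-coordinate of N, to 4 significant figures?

-0.5730

L is at the origin; LV is horizontal with |LV| = 48.6 and V in +x, so V = (48.6, 0). LG runs at 107.7° with |LG| = 27.1, so G = (-8.239, 25.82). N is determined by |GN| = 48.5 and |NV| = 53.9 together: it lies at the intersection of circle(G, 48.5) and circle(V, 53.9). With |GV| = 62.43, the foot of the radical line on GV is 26.79 from G and the perpendicular offset is √(48.5² − 26.79²) = 40.43. Taking the right-of-GV solution: N = (-0.5730, -22.07).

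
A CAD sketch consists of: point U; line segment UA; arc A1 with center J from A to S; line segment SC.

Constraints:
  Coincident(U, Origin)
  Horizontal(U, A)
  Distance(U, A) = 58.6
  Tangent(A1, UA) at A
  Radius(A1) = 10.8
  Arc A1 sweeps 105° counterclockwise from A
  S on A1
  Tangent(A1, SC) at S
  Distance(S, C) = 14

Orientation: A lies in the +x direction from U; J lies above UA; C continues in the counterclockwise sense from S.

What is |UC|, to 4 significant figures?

70.81

On A1, A sits at bearing -90° from J; a 105° counterclockwise sweep puts S at bearing 15°, so S = J + 10.8·(cos 15°, sin 15°) = (69.03, 13.60). Since A1 is tangent to SC there, JS ⟂ SC, so SC runs along (−sin 15°, cos 15°); with |SC| = 14.0, C = (65.41, 27.12). Then |UC| = |C − U| = 70.81.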